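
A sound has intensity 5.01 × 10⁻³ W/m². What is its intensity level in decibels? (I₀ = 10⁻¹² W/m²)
β = 10·log₁₀(I/I₀) = 97 dB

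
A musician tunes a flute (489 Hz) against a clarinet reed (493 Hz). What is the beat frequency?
4 Hz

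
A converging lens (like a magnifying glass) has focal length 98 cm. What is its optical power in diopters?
P = 1/f = 1.02 D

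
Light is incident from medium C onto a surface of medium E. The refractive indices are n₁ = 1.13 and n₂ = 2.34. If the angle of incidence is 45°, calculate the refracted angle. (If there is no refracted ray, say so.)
sin θ₂ = (n₁/n₂)·sin θ₁ = 0.3415 → θ₂ = 19.97°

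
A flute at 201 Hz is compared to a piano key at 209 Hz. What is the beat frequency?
8 Hz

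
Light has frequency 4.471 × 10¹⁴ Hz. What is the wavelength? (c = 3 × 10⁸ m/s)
λ = c/f = 671 nm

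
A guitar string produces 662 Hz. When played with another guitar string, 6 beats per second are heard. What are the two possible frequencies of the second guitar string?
f₂ = 662 ± 6 Hz → 668 Hz or 656 Hz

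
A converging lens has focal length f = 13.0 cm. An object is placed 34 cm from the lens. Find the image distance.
1/di = 1/f − 1/do → di = 21.05 cm (real image)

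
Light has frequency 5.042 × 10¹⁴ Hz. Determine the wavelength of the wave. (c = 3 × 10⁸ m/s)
λ = c/f = 595 nm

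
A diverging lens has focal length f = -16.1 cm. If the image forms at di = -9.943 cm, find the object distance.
1/do = 1/f − 1/di → do = 26 cm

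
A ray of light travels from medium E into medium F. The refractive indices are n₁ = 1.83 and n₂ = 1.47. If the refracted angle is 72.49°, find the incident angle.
sin θ₁ = (n₂/n₁)·sin θ₂ → θ₁ = 50°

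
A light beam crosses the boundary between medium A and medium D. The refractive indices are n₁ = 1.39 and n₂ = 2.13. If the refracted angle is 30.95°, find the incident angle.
sin θ₁ = (n₂/n₁)·sin θ₂ → θ₁ = 52.01°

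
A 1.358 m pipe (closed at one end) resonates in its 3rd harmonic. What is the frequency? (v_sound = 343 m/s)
fₙ = nv/(4L) = 189.4 Hz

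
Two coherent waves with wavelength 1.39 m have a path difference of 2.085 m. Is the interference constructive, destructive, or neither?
destructive — path difference = 1.5λ, an odd multiple of λ/2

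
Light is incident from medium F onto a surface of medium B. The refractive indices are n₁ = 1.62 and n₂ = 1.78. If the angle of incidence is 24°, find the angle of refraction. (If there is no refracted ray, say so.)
sin θ₂ = (n₁/n₂)·sin θ₁ = 0.3702 → θ₂ = 21.73°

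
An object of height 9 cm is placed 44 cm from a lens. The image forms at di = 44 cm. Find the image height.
hi = (-di/do) × ho = -9 cm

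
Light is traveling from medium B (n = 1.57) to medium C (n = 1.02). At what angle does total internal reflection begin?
θc = arcsin(n₂/n₁) = 40.52°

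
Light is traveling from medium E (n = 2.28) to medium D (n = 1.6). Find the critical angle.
θc = arcsin(n₂/n₁) = 44.57°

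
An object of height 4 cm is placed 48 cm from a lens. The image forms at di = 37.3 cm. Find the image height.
hi = (-di/do) × ho = -3.108 cm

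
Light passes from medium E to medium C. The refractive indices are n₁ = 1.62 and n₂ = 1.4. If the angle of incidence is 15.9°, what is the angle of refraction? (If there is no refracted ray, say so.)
sin θ₂ = (n₁/n₂)·sin θ₁ = 0.317 → θ₂ = 18.48°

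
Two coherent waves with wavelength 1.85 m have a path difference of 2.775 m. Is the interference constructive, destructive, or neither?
destructive — path difference = 1.5λ, an odd multiple of λ/2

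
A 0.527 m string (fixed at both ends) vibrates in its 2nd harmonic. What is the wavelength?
λₙ = 2L/n = 0.527 m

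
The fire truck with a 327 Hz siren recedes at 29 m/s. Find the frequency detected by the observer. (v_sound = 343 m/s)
f_obs = f·v/(v + v_s) = 301.5 Hz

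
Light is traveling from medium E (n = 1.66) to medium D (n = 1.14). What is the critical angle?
θc = arcsin(n₂/n₁) = 43.37°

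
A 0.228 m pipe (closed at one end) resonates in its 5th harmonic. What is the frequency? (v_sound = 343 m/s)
fₙ = nv/(4L) = 1880 Hz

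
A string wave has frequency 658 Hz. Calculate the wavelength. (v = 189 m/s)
λ = v/f = 0.2872 m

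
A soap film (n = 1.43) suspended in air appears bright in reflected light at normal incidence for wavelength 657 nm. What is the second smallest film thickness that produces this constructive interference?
2nt = (m − ½)λ with m = 2 → t = (m − ½)λ/(2n) = 344.6 nm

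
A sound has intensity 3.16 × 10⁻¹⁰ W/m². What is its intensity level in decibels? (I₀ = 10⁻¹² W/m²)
β = 10·log₁₀(I/I₀) = 25 dB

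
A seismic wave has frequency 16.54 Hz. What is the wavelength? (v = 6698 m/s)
λ = v/f = 405 m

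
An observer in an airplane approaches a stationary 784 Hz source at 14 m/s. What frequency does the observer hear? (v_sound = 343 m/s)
f_obs = f·(v + v_o)/v = 816 Hz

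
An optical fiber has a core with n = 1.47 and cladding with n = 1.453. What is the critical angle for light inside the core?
θc = arcsin(n_cladding/n_core) = 81.28°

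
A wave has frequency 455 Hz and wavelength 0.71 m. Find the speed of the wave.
v = fλ = 323.1 m/s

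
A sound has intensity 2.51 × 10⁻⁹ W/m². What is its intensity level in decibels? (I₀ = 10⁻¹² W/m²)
β = 10·log₁₀(I/I₀) = 34 dB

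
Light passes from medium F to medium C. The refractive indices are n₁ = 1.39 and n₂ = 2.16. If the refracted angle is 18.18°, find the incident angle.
sin θ₁ = (n₂/n₁)·sin θ₂ → θ₁ = 29°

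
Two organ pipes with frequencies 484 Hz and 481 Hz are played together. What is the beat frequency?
3 Hz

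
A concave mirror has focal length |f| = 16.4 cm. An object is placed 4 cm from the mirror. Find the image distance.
f = +16.4 cm (concave); 1/di = 1/f − 1/do → di = -5.29 cm (virtual image, behind mirror)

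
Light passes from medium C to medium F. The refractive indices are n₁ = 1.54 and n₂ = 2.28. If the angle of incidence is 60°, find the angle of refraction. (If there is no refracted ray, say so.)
sin θ₂ = (n₁/n₂)·sin θ₁ = 0.5849 → θ₂ = 35.8°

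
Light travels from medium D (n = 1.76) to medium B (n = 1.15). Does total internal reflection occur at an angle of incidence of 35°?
θc = arcsin(n₂/n₁) = 40.8°; 35° < θc, so no — the ray refracts.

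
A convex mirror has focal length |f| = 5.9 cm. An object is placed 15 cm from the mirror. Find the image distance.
f = −5.9 cm (convex); 1/di = 1/f − 1/do → di = -4.234 cm (virtual image, behind mirror)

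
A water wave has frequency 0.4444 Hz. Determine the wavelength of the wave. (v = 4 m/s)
λ = v/f = 9.001 m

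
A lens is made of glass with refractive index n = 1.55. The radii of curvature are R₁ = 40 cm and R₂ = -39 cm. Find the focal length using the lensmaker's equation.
1/f = (n − 1)(1/R₁ − 1/R₂) → f = 35.9 cm (converging lens)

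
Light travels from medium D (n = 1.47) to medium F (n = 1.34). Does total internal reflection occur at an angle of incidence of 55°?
θc = arcsin(n₂/n₁) = 65.72°; 55° < θc, so no — the ray refracts.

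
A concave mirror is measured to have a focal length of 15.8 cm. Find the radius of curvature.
R = 2|f| = 31.6 cm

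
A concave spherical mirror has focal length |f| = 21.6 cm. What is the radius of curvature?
R = 2|f| = 43.2 cm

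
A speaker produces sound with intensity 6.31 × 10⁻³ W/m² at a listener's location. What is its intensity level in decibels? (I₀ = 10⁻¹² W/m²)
β = 10·log₁₀(I/I₀) = 98 dB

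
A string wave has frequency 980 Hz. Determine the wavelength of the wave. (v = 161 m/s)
λ = v/f = 0.1643 m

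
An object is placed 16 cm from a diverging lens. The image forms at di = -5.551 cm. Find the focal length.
1/f = 1/do + 1/di → f = -8.5 cm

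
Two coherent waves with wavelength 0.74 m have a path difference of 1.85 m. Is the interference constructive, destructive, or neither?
destructive — path difference = 2.5λ, an odd multiple of λ/2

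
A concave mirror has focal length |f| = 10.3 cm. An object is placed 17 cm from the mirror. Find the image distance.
f = +10.3 cm (concave); 1/di = 1/f − 1/do → di = 26.13 cm (real image, in front of mirror)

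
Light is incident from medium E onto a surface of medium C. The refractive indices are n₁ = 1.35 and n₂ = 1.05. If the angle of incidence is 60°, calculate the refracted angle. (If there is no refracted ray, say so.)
sin θ₂ = (n₁/n₂)·sin θ₁ = 1.113 > 1, so there is no refracted ray — the light undergoes total internal reflection.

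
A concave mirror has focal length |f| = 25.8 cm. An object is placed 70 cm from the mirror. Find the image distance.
f = +25.8 cm (concave); 1/di = 1/f − 1/do → di = 40.86 cm (real image, in front of mirror)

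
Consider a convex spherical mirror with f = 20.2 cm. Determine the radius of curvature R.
R = 2|f| = 40.4 cm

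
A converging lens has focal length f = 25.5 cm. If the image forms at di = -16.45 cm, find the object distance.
1/do = 1/f − 1/di → do = 9.999 cm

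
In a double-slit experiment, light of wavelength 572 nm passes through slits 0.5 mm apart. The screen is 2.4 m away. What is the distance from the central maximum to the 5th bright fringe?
y = mλL/d = 13.73 mm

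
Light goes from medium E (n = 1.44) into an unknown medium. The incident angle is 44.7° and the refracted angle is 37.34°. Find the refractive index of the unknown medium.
n₂ = n₁·sin θ₁ / sin θ₂ = 1.67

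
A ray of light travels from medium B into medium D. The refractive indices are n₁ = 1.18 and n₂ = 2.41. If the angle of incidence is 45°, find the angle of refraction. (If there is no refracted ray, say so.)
sin θ₂ = (n₁/n₂)·sin θ₁ = 0.3462 → θ₂ = 20.26°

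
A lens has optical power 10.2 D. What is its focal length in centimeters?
f = 1/P = 9.804 cm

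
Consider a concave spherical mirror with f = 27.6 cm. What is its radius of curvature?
R = 2|f| = 55.2 cm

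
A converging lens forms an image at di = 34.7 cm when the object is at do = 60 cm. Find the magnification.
M = −di/do = -0.5783 (inverted image)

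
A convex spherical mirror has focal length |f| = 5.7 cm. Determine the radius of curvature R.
R = 2|f| = 11.4 cm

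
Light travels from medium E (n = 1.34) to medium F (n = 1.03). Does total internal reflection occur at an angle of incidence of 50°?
θc = arcsin(n₂/n₁) = 50.23°; 50° < θc, so no — the ray refracts.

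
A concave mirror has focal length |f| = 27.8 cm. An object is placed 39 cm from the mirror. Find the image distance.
f = +27.8 cm (concave); 1/di = 1/f − 1/do → di = 96.8 cm (real image, in front of mirror)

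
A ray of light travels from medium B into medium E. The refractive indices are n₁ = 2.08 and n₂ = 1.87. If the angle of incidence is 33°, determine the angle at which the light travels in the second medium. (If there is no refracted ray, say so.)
sin θ₂ = (n₁/n₂)·sin θ₁ = 0.6058 → θ₂ = 37.29°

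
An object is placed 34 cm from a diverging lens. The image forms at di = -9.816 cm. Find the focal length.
1/f = 1/do + 1/di → f = -13.8 cm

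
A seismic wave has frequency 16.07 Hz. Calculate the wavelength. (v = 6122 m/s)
λ = v/f = 381 m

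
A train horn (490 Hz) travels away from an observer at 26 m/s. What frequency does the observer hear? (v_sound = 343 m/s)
f_obs = f·v/(v + v_s) = 455.5 Hz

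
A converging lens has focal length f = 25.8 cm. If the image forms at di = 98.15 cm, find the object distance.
1/do = 1/f − 1/di → do = 35 cm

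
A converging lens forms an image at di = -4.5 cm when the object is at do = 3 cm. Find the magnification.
M = −di/do = 1.5 (upright image)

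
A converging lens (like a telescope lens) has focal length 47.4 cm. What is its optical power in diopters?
P = 1/f = 2.11 D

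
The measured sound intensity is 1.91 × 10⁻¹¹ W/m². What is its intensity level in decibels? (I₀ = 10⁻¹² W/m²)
β = 10·log₁₀(I/I₀) = 12.81 dB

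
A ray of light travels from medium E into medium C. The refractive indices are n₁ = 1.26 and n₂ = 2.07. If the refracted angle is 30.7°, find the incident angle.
sin θ₁ = (n₂/n₁)·sin θ₂ → θ₁ = 57.01°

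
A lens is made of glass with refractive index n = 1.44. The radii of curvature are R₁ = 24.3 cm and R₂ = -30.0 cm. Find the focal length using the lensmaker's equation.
1/f = (n − 1)(1/R₁ − 1/R₂) → f = 30.51 cm (converging lens)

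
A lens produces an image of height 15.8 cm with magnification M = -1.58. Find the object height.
ho = |hi|/|M| = 10 cm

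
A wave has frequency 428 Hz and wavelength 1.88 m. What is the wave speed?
v = fλ = 804.6 m/s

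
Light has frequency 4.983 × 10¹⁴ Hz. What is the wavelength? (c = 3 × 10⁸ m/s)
λ = c/f = 602 nm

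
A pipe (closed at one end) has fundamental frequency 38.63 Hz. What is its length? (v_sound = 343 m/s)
L = v/(4f₁) = 2.22 m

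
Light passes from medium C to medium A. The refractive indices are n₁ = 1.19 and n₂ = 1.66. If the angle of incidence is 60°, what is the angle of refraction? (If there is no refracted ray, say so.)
sin θ₂ = (n₁/n₂)·sin θ₁ = 0.6208 → θ₂ = 38.38°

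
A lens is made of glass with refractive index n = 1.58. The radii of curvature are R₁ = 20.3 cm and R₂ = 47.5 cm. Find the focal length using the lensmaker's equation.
1/f = (n − 1)(1/R₁ − 1/R₂) → f = 61.12 cm (converging lens)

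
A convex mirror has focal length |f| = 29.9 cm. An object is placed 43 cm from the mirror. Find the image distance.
f = −29.9 cm (convex); 1/di = 1/f − 1/do → di = -17.64 cm (virtual image, behind mirror)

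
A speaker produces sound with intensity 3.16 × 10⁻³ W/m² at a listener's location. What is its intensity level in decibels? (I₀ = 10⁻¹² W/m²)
β = 10·log₁₀(I/I₀) = 95 dB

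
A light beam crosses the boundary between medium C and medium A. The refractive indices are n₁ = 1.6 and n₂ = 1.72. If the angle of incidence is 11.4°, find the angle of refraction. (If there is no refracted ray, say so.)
sin θ₂ = (n₁/n₂)·sin θ₁ = 0.1839 → θ₂ = 10.6°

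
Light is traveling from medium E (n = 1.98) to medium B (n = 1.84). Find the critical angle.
θc = arcsin(n₂/n₁) = 68.32°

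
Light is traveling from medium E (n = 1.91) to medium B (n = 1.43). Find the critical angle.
θc = arcsin(n₂/n₁) = 48.48°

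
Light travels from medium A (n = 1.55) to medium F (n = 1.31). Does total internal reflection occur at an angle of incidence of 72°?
θc = arcsin(n₂/n₁) = 57.69°; 72° > θc, so yes — total internal reflection.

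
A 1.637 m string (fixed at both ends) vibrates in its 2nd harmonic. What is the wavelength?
λₙ = 2L/n = 1.637 m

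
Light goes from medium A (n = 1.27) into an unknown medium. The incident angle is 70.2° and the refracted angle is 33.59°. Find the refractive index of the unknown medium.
n₂ = n₁·sin θ₁ / sin θ₂ = 2.16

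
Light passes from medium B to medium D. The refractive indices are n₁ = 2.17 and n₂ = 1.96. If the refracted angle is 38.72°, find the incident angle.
sin θ₁ = (n₂/n₁)·sin θ₂ → θ₁ = 34.4°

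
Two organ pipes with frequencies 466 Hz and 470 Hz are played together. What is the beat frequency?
4 Hz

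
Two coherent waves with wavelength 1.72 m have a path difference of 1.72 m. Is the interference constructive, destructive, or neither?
constructive — path difference = 1λ, a whole number of wavelengths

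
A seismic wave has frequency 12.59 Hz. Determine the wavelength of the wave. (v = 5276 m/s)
λ = v/f = 419.1 m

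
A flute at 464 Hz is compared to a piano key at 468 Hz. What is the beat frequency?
4 Hz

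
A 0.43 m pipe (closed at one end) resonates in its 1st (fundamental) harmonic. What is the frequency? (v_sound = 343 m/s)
fₙ = nv/(4L) = 199.4 Hz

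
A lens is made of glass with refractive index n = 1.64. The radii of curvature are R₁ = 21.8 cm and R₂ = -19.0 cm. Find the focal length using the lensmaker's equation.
1/f = (n − 1)(1/R₁ − 1/R₂) → f = 15.86 cm (converging lens)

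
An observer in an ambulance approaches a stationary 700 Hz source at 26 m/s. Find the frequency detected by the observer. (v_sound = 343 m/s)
f_obs = f·(v + v_o)/v = 753.1 Hz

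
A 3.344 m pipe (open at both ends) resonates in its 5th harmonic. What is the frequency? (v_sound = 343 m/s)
fₙ = nv/(2L) = 256.4 Hz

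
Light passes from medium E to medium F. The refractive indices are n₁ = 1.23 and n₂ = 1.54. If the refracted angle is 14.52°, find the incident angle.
sin θ₁ = (n₂/n₁)·sin θ₂ → θ₁ = 18.29°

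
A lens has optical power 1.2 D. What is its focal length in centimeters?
f = 1/P = 83.33 cm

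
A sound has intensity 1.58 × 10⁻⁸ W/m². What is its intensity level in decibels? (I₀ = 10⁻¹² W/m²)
β = 10·log₁₀(I/I₀) = 41.99 dB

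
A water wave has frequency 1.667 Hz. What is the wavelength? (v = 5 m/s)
λ = v/f = 2.999 m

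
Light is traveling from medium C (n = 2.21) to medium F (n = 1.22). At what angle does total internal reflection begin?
θc = arcsin(n₂/n₁) = 33.51°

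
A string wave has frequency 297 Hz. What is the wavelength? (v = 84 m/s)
λ = v/f = 0.2828 m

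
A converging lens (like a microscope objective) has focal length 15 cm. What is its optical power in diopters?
P = 1/f = 6.667 D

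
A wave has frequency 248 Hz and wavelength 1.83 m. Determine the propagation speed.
v = fλ = 453.8 m/s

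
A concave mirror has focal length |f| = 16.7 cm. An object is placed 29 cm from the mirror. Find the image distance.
f = +16.7 cm (concave); 1/di = 1/f − 1/do → di = 39.37 cm (real image, in front of mirror)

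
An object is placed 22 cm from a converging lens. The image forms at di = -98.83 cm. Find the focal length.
1/f = 1/do + 1/di → f = 28.3 cm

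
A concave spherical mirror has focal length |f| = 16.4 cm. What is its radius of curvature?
R = 2|f| = 32.8 cm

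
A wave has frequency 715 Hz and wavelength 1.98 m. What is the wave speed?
v = fλ = 1416 m/s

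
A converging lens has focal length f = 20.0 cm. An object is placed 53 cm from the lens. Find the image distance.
1/di = 1/f − 1/do → di = 32.12 cm (real image)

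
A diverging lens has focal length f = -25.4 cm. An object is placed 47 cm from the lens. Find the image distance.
1/di = 1/f − 1/do → di = -16.49 cm (virtual image)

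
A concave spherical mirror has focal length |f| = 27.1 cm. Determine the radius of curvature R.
R = 2|f| = 54.2 cm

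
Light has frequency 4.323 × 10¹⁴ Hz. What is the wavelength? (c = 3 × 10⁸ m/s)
λ = c/f = 694 nm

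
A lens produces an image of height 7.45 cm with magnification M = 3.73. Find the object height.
ho = |hi|/|M| = 1.997 cm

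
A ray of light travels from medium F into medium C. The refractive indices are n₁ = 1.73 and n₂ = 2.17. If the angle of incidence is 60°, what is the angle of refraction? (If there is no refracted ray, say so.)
sin θ₂ = (n₁/n₂)·sin θ₁ = 0.6904 → θ₂ = 43.66°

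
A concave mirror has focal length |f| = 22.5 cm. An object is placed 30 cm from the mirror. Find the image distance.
f = +22.5 cm (concave); 1/di = 1/f − 1/do → di = 90 cm (real image, in front of mirror)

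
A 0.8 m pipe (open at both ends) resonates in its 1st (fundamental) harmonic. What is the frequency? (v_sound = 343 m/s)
fₙ = nv/(2L) = 214.4 Hz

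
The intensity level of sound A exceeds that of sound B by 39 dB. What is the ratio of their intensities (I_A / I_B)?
I_A/I_B = 10^(Δβ/10) = 7943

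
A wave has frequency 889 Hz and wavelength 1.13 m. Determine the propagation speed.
v = fλ = 1005 m/s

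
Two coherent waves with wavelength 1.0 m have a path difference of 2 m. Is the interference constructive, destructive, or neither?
constructive — path difference = 2λ, a whole number of wavelengths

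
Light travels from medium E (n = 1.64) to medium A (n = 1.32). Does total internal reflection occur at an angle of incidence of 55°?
θc = arcsin(n₂/n₁) = 53.6°; 55° > θc, so yes — total internal reflection.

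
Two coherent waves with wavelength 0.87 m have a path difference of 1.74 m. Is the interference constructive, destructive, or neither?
constructive — path difference = 2λ, a whole number of wavelengths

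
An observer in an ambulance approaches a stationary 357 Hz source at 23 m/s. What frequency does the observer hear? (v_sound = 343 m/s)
f_obs = f·(v + v_o)/v = 380.9 Hz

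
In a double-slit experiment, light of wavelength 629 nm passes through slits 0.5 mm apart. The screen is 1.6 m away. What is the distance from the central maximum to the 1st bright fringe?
y = mλL/d = 2.013 mm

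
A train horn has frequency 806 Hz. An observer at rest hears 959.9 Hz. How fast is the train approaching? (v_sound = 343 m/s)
v_s = v·(1 − f/f_obs) = 54.99 m/s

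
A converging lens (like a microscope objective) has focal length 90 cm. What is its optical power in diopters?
P = 1/f = 1.111 D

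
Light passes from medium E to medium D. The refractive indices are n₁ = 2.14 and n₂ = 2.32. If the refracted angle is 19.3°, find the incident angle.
sin θ₁ = (n₂/n₁)·sin θ₂ → θ₁ = 21°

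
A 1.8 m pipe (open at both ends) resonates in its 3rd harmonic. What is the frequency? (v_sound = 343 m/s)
fₙ = nv/(2L) = 285.8 Hz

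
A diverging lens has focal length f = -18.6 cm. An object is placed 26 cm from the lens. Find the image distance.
1/di = 1/f − 1/do → di = -10.84 cm (virtual image)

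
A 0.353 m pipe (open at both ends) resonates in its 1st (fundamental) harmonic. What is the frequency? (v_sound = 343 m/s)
fₙ = nv/(2L) = 485.8 Hz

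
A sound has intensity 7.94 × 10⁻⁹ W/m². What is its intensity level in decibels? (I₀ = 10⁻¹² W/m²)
β = 10·log₁₀(I/I₀) = 39 dB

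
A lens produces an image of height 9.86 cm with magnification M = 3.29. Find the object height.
ho = |hi|/|M| = 2.997 cm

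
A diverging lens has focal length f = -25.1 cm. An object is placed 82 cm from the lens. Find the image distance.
1/di = 1/f − 1/do → di = -19.22 cm (virtual image)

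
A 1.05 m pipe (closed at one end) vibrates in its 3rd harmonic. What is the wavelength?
λₙ = 4L/n = 1.4 m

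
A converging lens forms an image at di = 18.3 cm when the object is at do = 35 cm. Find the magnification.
M = −di/do = -0.5229 (inverted image)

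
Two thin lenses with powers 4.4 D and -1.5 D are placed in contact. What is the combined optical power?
P_total = P₁ + P₂ = 2.9 D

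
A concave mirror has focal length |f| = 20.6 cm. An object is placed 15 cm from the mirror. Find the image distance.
f = +20.6 cm (concave); 1/di = 1/f − 1/do → di = -55.18 cm (virtual image, behind mirror)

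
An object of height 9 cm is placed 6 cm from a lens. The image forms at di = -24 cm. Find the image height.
hi = (-di/do) × ho = 36 cm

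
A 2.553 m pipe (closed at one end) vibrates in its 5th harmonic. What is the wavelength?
λₙ = 4L/n = 2.042 m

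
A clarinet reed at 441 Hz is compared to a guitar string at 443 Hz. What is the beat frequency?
2 Hz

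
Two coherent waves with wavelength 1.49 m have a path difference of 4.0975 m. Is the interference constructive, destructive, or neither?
neither (partial) — path difference = 2.75λ, neither a whole number of wavelengths nor an odd multiple of λ/2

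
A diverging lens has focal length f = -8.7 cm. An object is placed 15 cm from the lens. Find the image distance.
1/di = 1/f − 1/do → di = -5.506 cm (virtual image)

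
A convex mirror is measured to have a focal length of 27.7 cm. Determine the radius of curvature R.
R = 2|f| = 55.4 cm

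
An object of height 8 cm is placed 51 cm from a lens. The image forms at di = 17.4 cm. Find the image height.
hi = (-di/do) × ho = -2.729 cm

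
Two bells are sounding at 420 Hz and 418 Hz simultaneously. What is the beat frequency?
2 Hz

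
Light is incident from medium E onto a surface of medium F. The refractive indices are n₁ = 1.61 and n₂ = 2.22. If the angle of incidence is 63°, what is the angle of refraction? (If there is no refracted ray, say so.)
sin θ₂ = (n₁/n₂)·sin θ₁ = 0.6462 → θ₂ = 40.25°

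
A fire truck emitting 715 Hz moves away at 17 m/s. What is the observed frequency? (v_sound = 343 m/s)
f_obs = f·v/(v + v_s) = 681.2 Hz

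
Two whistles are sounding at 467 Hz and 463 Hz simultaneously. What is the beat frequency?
4 Hz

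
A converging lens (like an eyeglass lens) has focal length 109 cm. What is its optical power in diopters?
P = 1/f = 0.9174 D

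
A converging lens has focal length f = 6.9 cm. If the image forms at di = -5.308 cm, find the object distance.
1/do = 1/f − 1/di → do = 3 cm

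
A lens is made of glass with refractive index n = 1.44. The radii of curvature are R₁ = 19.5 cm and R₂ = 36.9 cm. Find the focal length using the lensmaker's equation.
1/f = (n − 1)(1/R₁ − 1/R₂) → f = 93.99 cm (converging lens)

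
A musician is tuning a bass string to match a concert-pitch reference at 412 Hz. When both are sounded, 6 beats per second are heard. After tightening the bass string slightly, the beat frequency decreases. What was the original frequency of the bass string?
406 Hz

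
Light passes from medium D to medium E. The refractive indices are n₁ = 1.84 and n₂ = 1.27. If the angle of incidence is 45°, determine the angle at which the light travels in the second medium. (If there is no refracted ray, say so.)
sin θ₂ = (n₁/n₂)·sin θ₁ = 1.024 > 1, so there is no refracted ray — the light undergoes total internal reflection.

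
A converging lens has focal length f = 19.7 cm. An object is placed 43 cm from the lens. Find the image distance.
1/di = 1/f − 1/do → di = 36.36 cm (real image)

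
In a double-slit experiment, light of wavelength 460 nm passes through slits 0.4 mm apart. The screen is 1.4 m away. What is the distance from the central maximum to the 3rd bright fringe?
y = mλL/d = 4.83 mm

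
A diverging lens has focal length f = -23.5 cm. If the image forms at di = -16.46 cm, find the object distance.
1/do = 1/f − 1/di → do = 54.94 cm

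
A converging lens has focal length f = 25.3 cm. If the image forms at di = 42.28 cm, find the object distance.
1/do = 1/f − 1/di → do = 63 cm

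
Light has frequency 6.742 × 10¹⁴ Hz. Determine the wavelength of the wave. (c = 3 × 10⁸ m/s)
λ = c/f = 445 nm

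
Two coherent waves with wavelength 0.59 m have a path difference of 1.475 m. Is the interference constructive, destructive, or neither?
destructive — path difference = 2.5λ, an odd multiple of λ/2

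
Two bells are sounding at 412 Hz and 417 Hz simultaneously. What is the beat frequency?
5 Hz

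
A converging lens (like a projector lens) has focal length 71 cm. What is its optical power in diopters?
P = 1/f = 1.408 D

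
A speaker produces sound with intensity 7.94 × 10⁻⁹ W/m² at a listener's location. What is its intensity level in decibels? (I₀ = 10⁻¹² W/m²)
β = 10·log₁₀(I/I₀) = 39 dB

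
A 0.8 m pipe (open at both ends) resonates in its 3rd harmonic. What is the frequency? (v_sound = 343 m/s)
fₙ = nv/(2L) = 643.1 Hz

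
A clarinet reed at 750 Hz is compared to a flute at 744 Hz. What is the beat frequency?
6 Hz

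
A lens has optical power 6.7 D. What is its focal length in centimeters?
f = 1/P = 14.93 cm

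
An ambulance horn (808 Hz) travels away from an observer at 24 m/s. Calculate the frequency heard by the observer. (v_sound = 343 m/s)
f_obs = f·v/(v + v_s) = 755.2 Hz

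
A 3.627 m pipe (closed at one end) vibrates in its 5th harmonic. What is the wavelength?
λₙ = 4L/n = 2.902 m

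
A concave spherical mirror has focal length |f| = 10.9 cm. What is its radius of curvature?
R = 2|f| = 21.8 cm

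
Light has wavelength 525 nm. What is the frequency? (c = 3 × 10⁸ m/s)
f = c/λ = 5.714 × 10¹⁴ Hz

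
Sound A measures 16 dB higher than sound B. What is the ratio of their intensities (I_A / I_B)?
I_A/I_B = 10^(Δβ/10) = 39.81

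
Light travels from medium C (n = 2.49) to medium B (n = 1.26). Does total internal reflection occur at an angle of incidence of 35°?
θc = arcsin(n₂/n₁) = 30.4°; 35° > θc, so yes — total internal reflection.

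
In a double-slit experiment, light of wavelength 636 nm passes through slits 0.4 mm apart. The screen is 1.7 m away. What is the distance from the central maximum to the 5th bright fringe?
y = mλL/d = 13.51 mm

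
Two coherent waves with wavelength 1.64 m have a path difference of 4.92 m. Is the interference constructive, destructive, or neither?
constructive — path difference = 3λ, a whole number of wavelengths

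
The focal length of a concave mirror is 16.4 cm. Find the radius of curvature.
R = 2|f| = 32.8 cm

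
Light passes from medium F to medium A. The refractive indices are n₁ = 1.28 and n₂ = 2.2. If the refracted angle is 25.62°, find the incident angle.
sin θ₁ = (n₂/n₁)·sin θ₂ → θ₁ = 48°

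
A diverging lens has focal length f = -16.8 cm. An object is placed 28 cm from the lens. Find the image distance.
1/di = 1/f − 1/do → di = -10.5 cm (virtual image)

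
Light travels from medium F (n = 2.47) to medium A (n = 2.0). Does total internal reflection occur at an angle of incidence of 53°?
θc = arcsin(n₂/n₁) = 54.07°; 53° < θc, so no — the ray refracts.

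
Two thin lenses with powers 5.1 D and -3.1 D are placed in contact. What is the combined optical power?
P_total = P₁ + P₂ = 2.0 D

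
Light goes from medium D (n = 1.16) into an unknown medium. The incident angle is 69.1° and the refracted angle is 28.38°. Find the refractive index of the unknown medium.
n₂ = n₁·sin θ₁ / sin θ₂ = 2.28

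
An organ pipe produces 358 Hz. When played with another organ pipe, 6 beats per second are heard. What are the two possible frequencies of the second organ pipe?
f₂ = 358 ± 6 Hz → 364 Hz or 352 Hz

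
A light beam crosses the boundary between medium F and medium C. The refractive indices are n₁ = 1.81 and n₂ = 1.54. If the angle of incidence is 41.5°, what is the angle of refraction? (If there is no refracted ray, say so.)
sin θ₂ = (n₁/n₂)·sin θ₁ = 0.7788 → θ₂ = 51.15°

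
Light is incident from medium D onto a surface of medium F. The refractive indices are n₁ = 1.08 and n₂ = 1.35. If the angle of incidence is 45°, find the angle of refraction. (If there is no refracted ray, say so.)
sin θ₂ = (n₁/n₂)·sin θ₁ = 0.5657 → θ₂ = 34.45°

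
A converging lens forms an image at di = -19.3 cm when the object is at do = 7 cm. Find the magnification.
M = −di/do = 2.757 (upright image)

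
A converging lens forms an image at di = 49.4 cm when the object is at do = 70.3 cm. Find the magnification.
M = −di/do = -0.7027 (inverted image)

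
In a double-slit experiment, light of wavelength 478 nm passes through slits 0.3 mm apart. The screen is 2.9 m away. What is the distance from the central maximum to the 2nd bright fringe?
y = mλL/d = 9.241 mm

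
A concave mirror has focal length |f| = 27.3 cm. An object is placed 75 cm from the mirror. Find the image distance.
f = +27.3 cm (concave); 1/di = 1/f − 1/do → di = 42.92 cm (real image, in front of mirror)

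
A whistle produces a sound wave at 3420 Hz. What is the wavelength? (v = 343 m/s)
λ = v/f = 0.1003 m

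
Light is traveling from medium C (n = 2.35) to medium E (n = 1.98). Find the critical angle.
θc = arcsin(n₂/n₁) = 57.41°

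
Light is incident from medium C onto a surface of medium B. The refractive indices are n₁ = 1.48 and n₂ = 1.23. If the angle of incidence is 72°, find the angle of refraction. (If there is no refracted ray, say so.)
sin θ₂ = (n₁/n₂)·sin θ₁ = 1.144 > 1, so there is no refracted ray — the light undergoes total internal reflection.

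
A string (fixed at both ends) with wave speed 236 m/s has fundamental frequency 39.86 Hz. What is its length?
L = v/(2f₁) = 2.96 m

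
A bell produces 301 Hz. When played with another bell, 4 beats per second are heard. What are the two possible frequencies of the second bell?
f₂ = 301 ± 4 Hz → 305 Hz or 297 Hz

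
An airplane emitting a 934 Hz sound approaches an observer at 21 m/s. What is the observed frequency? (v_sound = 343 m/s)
f_obs = f·v/(v − v_s) = 994.9 Hz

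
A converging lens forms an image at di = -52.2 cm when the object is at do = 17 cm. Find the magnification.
M = −di/do = 3.071 (upright image)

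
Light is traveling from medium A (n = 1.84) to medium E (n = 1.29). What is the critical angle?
θc = arcsin(n₂/n₁) = 44.51°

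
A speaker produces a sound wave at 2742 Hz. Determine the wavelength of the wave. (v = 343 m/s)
λ = v/f = 0.1251 m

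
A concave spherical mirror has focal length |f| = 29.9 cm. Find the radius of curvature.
R = 2|f| = 59.8 cm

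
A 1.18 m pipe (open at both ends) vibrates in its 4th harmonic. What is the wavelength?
λₙ = 2L/n = 0.59 m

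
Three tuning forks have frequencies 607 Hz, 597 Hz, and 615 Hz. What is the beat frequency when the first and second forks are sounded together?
10 Hz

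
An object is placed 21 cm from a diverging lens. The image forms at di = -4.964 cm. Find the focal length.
1/f = 1/do + 1/di → f = -6.501 cm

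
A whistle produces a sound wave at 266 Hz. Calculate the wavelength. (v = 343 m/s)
λ = v/f = 1.289 m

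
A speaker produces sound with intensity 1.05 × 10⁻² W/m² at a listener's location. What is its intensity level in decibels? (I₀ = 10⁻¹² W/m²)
β = 10·log₁₀(I/I₀) = 100.2 dB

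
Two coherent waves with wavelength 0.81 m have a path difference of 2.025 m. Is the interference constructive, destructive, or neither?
destructive — path difference = 2.5λ, an odd multiple of λ/2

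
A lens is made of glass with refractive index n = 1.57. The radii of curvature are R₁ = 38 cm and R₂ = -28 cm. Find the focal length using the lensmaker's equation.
1/f = (n − 1)(1/R₁ − 1/R₂) → f = 28.28 cm (converging lens)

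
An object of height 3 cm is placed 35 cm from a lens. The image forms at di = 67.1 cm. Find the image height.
hi = (-di/do) × ho = -5.751 cm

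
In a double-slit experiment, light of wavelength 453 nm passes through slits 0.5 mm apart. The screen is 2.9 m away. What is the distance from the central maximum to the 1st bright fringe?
y = mλL/d = 2.627 mm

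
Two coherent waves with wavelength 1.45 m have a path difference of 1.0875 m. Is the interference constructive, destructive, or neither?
neither (partial) — path difference = 0.75λ, neither a whole number of wavelengths nor an odd multiple of λ/2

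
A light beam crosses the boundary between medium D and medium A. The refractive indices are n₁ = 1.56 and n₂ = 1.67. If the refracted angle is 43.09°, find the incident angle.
sin θ₁ = (n₂/n₁)·sin θ₂ → θ₁ = 47°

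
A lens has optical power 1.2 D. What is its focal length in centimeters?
f = 1/P = 83.33 cm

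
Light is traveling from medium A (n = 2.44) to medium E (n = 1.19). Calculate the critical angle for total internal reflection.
θc = arcsin(n₂/n₁) = 29.19°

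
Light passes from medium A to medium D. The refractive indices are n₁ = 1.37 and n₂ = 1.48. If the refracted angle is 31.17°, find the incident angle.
sin θ₁ = (n₂/n₁)·sin θ₂ → θ₁ = 34°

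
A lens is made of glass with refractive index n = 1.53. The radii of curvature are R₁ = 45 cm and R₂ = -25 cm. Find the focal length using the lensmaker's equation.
1/f = (n − 1)(1/R₁ − 1/R₂) → f = 30.32 cm (converging lens)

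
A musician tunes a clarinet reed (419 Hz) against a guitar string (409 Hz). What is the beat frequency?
10 Hz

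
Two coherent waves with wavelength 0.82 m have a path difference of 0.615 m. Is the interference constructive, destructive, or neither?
neither (partial) — path difference = 0.75λ, neither a whole number of wavelengths nor an odd multiple of λ/2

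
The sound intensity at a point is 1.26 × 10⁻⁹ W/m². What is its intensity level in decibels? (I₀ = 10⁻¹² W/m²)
β = 10·log₁₀(I/I₀) = 31 dB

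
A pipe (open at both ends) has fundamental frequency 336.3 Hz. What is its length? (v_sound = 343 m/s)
L = v/(2f₁) = 0.51 m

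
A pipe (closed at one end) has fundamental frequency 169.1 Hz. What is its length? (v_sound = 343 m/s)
L = v/(4f₁) = 0.5071 m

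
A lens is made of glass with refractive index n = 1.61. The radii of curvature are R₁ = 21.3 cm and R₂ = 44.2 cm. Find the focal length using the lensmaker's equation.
1/f = (n − 1)(1/R₁ − 1/R₂) → f = 67.4 cm (converging lens)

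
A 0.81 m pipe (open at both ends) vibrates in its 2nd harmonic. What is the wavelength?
λₙ = 2L/n = 0.81 m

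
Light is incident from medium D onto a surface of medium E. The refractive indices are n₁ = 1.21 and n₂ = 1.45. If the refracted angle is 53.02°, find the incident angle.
sin θ₁ = (n₂/n₁)·sin θ₂ → θ₁ = 73.19°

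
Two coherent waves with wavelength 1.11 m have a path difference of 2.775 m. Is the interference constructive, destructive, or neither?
destructive — path difference = 2.5λ, an odd multiple of λ/2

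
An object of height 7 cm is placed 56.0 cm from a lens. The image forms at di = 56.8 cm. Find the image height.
hi = (-di/do) × ho = -7.1 cm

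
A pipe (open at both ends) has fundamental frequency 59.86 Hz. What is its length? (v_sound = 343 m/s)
L = v/(2f₁) = 2.865 m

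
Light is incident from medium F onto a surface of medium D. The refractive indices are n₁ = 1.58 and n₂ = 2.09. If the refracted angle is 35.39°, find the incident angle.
sin θ₁ = (n₂/n₁)·sin θ₂ → θ₁ = 50°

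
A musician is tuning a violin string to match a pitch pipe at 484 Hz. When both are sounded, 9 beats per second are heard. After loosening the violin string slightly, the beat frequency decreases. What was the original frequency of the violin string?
493 Hz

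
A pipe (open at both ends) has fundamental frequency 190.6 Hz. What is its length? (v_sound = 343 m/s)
L = v/(2f₁) = 0.8998 m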